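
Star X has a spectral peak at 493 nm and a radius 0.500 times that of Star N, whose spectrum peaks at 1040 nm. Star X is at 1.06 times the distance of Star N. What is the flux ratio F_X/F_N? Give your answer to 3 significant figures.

4.41

Wien's law: T_X/T_N = λ_N/λ_X = 1040/493 = 2.110.
L_X/L_N = (R_X/R_N)²(T_X/T_N)⁴ = (0.500)²(2.110)⁴ = 4.951.
F_X/F_N = (L_X/L_N)/(d_X/d_N)² = 4.951/(1.06)² = 4.406.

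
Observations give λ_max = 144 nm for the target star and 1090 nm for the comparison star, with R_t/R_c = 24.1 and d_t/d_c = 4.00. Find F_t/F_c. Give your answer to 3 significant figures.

1.19×10^5

Wien's law: T_t/T_c = λ_c/λ_t = 1090/144 = 7.569.
L_t/L_c = (R_t/R_c)²(T_t/T_c)⁴ = (24.1)²(7.569)⁴ = 1.907×10^6.
F_t/F_c = (L_t/L_c)/(d_t/d_c)² = 1.907×10^6/(4.00)² = 1.192×10^5.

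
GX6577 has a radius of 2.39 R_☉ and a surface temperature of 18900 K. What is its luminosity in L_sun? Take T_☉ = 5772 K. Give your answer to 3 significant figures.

657 L_sun

L/L_☉ = (R/R_☉)² (T/T_☉)⁴ = (2.39)² × (18900/5772)⁴
       = 5.712 × (3.274)⁴ = 5.712 × 115.0 = 656.7.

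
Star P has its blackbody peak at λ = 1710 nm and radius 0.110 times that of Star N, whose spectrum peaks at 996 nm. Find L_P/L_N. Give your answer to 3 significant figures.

0.00139

Wien's law gives T ∝ 1/λ_max, so T_P/T_N = λ_N/λ_P = 996/1710 = 0.5825.
Then L ∝ R²T⁴ gives L_P/L_N = (0.110)² × (0.5825)⁴ = 0.01210 × 0.1151 = 0.001393.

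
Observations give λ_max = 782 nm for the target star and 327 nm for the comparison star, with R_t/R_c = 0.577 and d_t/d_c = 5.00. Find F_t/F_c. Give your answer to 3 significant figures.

Wien's law: T_t/T_c = λ_c/λ_t = 327/782 = 0.4182.
L_t/L_c = (R_t/R_c)²(T_t/T_c)⁴ = (0.577)²(0.4182)⁴ = 0.01018.
F_t/F_c = (L_t/L_c)/(d_t/d_c)² = 0.01018/(5.00)² = 4.072×10^-4.

4.07×10^-4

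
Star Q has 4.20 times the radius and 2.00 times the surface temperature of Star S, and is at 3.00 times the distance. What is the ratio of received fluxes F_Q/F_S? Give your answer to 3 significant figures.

L_Q/L_S = (R_Q/R_S)²(T_Q/T_S)⁴ = (4.20)² × (2.00)⁴ = 282.2.
F_Q/F_S = (L_Q/L_S)/(d_Q/d_S)² = 282.2 / (3.00)² = 31.36.

31.4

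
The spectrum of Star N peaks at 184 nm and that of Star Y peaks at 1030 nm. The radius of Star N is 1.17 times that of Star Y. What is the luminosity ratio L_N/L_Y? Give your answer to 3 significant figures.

Wien's law gives T ∝ 1/λ_max, so T_N/T_Y = λ_Y/λ_N = 1030/184 = 5.598.
Then L ∝ R²T⁴ gives L_N/L_Y = (1.17)² × (5.598)⁴ = 1.369 × 981.9 = 1344.

1.34×10^3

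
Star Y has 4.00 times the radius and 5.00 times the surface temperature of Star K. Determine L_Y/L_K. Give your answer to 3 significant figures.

From the Stefan–Boltzmann law, L ∝ R²T⁴, so
L_Y/L_K = (R_Y/R_K)² (T_Y/T_K)⁴ = (4.00)² × (5.00)⁴ = 16.00 × 625.0 = 1.000×10^4.

1.00×10^4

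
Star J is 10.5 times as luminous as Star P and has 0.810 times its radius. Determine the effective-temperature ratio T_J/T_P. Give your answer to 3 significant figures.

L ∝ R²T⁴ gives T ∝ (L/R²)^(1/4), so
T_J/T_P = (10.5 / 0.810²)^(1/4) = (16.00)^(1/4) = 2.000.

2.00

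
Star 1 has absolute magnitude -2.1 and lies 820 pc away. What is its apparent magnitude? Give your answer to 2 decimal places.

7.47

m = M + 5 log₁₀(d/10 pc) = -2.1 + 5 log₁₀(820/10)
  = -2.1 + 5 × 1.914 = -2.1 + 9.57 = 7.47.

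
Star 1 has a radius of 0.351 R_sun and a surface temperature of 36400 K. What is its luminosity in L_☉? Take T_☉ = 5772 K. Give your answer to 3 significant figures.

L/L_☉ = (R/R_☉)² (T/T_☉)⁴ = (0.351)² × (36400/5772)⁴
       = 0.1232 × (6.306)⁴ = 0.1232 × 1582 = 194.9.

195 L_☉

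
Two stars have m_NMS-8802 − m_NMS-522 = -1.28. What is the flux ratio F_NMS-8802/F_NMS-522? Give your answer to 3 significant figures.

F_NMS-8802/F_NMS-522 = 10^(−(m_NMS-8802 − m_NMS-522)/2.5) = 10^(1.28/2.5) = 10^0.512 = 3.251.

3.25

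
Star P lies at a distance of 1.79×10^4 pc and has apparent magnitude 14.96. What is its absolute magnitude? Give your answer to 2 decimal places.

M = m − 5 log₁₀(d/10 pc) = 14.96 − 5 log₁₀(1.79×10^4/10)
  = 14.96 − 5 × 3.253 = 14.96 − 16.26 = -1.30.

-1.30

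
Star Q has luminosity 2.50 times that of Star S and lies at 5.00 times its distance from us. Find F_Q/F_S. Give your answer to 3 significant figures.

F = L/(4πd²), so F_Q/F_S = (L_Q/L_S) / (d_Q/d_S)²
= 2.50 / (5.00)² = 2.50 / 25.00 = 0.1000.

0.100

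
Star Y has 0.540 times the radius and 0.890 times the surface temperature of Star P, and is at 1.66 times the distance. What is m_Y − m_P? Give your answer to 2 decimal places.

2.94

L_Y/L_P = (0.540)²(0.890)⁴ = 0.1830.
F_Y/F_P = (L_Y/L_P)/(d_Y/d_P)² = 0.1830/2.756 = 0.06639.
m_Y − m_P = −2.5 log₁₀(0.06639) = 2.94.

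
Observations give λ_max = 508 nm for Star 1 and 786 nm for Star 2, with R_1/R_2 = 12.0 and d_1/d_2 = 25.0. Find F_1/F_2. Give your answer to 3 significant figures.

Wien's law: T_1/T_2 = λ_2/λ_1 = 786/508 = 1.547.
L_1/L_2 = (R_1/R_2)²(T_1/T_2)⁴ = (12.0)²(1.547)⁴ = 825.3.
F_1/F_2 = (L_1/L_2)/(d_1/d_2)² = 825.3/(25.0)² = 1.320.

1.32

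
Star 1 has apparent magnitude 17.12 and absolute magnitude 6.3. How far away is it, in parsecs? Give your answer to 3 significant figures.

1.46×10^3 pc

m − M = 5 log₁₀(d/10 pc)
17.12 − (6.3) = 10.82 = 5 log₁₀(d/10)
d = 10 × 10^(10.82/5) = 10 × 10^2.164 = 1459 pc.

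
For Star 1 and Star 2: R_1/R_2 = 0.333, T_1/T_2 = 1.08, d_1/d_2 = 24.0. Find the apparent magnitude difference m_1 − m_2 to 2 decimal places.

L_1/L_2 = (0.333)²(1.08)⁴ = 0.1509.
F_1/F_2 = (L_1/L_2)/(d_1/d_2)² = 0.1509/576.0 = 2.619×10^-4.
m_1 − m_2 = −2.5 log₁₀(2.619×10^-4) = 8.95.

8.95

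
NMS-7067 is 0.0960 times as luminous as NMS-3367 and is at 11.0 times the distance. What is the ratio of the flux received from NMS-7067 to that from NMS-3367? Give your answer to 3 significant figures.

F = L/(4πd²), so F_NMS-7067/F_NMS-3367 = (L_NMS-7067/L_NMS-3367) / (d_NMS-7067/d_NMS-3367)²
= 0.0960 / (11.0)² = 0.0960 / 121.0 = 7.934×10^-4.

7.93×10^-4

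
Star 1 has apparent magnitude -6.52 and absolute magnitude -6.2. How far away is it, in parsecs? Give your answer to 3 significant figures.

8.63 pc

m − M = 5 log₁₀(d/10 pc)
-6.52 − (-6.2) = -0.32 = 5 log₁₀(d/10)
d = 10 × 10^(-0.32/5) = 10 × 10^-0.064 = 8.630 pc.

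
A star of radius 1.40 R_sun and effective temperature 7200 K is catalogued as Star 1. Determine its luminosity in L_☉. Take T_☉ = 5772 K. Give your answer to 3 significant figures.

4.75 L_☉

L/L_☉ = (R/R_☉)² (T/T_☉)⁴ = (1.40)² × (7200/5772)⁴
       = 1.960 × (1.247)⁴ = 1.960 × 2.421 = 4.745.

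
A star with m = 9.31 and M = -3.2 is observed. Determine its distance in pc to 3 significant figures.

3.18×10^3 pc

m − M = 5 log₁₀(d/10 pc)
9.31 − (-3.2) = 12.51 = 5 log₁₀(d/10)
d = 10 × 10^(12.51/5) = 10 × 10^2.502 = 3177 pc.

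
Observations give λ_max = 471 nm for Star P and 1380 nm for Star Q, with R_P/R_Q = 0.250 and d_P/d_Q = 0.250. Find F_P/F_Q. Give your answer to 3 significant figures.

Wien's law: T_P/T_Q = λ_Q/λ_P = 1380/471 = 2.930.
L_P/L_Q = (R_P/R_Q)²(T_P/T_Q)⁴ = (0.250)²(2.930)⁴ = 4.606.
F_P/F_Q = (L_P/L_Q)/(d_P/d_Q)² = 4.606/(0.250)² = 73.69.

73.7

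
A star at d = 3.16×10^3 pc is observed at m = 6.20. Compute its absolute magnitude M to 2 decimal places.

-6.30

M = m − 5 log₁₀(d/10 pc) = 6.20 − 5 log₁₀(3.16×10^3/10)
  = 6.20 − 5 × 2.500 = 6.20 − 12.50 = -6.30.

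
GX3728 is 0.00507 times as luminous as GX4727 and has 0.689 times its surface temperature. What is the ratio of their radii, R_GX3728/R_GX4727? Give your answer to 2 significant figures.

L ∝ R²T⁴ gives R ∝ √L / T², so
R_GX3728/R_GX4727 = √(0.00507) / (0.689)² = 0.07120 / 0.4747 = 0.1500.

0.15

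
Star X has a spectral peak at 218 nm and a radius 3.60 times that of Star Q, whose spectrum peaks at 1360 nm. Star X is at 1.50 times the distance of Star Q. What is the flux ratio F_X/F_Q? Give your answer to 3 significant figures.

Wien's law: T_X/T_Q = λ_Q/λ_X = 1360/218 = 6.239.
L_X/L_Q = (R_X/R_Q)²(T_X/T_Q)⁴ = (3.60)²(6.239)⁴ = 1.963×10^4.
F_X/F_Q = (L_X/L_Q)/(d_X/d_Q)² = 1.963×10^4/(1.50)² = 8725.

8.72×10^3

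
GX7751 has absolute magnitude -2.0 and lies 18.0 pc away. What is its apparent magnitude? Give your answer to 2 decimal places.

-0.72

m = M + 5 log₁₀(d/10 pc) = -2.0 + 5 log₁₀(18.0/10)
  = -2.0 + 5 × 0.255 = -2.0 + 1.28 = -0.72.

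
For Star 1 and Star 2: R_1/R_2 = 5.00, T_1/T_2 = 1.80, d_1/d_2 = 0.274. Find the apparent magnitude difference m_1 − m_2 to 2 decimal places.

-8.86

L_1/L_2 = (5.00)²(1.80)⁴ = 262.4.
F_1/F_2 = (L_1/L_2)/(d_1/d_2)² = 262.4/0.07508 = 3496.
m_1 − m_2 = −2.5 log₁₀(3496) = -8.86.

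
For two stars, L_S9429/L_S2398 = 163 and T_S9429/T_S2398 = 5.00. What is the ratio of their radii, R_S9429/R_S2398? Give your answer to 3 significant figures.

0.511

L ∝ R²T⁴ gives R ∝ √L / T², so
R_S9429/R_S2398 = √(163) / (5.00)² = 12.77 / 25.00 = 0.5107.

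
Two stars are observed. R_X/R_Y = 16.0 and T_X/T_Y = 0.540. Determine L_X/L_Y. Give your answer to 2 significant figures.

From the Stefan–Boltzmann law, L ∝ R²T⁴, so
L_X/L_Y = (R_X/R_Y)² (T_X/T_Y)⁴ = (16.0)² × (0.540)⁴ = 256.0 × 0.08503 = 21.77.

22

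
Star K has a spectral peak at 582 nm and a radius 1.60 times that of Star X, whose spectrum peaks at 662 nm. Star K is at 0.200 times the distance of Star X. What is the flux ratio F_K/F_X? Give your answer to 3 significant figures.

Wien's law: T_K/T_X = λ_X/λ_K = 662/582 = 1.137.
L_K/L_X = (R_K/R_X)²(T_K/T_X)⁴ = (1.60)²(1.137)⁴ = 4.285.
F_K/F_X = (L_K/L_X)/(d_K/d_X)² = 4.285/(0.200)² = 107.1.

107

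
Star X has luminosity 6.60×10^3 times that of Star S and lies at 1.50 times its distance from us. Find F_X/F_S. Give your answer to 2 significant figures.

2.9×10^3

F = L/(4πd²), so F_X/F_S = (L_X/L_S) / (d_X/d_S)²
= 6.60×10^3 / (1.50)² = 6.60×10^3 / 2.250 = 2933.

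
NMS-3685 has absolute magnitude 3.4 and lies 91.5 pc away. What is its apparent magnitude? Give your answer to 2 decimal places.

m = M + 5 log₁₀(d/10 pc) = 3.4 + 5 log₁₀(91.5/10)
  = 3.4 + 5 × 0.961 = 3.4 + 4.81 = 8.21.

8.21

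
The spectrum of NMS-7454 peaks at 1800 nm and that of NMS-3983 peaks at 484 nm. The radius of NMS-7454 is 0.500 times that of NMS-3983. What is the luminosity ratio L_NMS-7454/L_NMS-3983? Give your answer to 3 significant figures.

0.00131

Wien's law gives T ∝ 1/λ_max, so T_NMS-7454/T_NMS-3983 = λ_NMS-3983/λ_NMS-7454 = 484/1800 = 0.2689.
Then L ∝ R²T⁴ gives L_NMS-7454/L_NMS-3983 = (0.500)² × (0.2689)⁴ = 0.2500 × 0.005227 = 0.001307.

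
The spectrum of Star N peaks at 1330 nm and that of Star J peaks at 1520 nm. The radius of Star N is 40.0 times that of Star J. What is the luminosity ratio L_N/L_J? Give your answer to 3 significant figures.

Wien's law gives T ∝ 1/λ_max, so T_N/T_J = λ_J/λ_N = 1520/1330 = 1.143.
Then L ∝ R²T⁴ gives L_N/L_J = (40.0)² × (1.143)⁴ = 1600 × 1.706 = 2730.

2.73×10^3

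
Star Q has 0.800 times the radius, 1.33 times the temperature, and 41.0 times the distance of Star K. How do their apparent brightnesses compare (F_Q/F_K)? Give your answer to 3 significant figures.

0.00119

L_Q/L_K = (R_Q/R_K)²(T_Q/T_K)⁴ = (0.800)² × (1.33)⁴ = 2.003.
F_Q/F_K = (L_Q/L_K)/(d_Q/d_K)² = 2.003 / (41.0)² = 0.001191.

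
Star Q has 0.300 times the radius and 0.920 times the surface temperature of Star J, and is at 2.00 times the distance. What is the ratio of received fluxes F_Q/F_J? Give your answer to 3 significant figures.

0.0161

L_Q/L_J = (R_Q/R_J)²(T_Q/T_J)⁴ = (0.300)² × (0.920)⁴ = 0.06448.
F_Q/F_J = (L_Q/L_J)/(d_Q/d_J)² = 0.06448 / (2.00)² = 0.01612.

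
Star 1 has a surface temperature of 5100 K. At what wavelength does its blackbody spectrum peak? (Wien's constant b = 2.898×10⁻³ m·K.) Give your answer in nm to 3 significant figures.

λ_max = b/T = 2.898×10⁻³ / 5100 = 5.68×10^-7 m = 568.2 nm.

568 nm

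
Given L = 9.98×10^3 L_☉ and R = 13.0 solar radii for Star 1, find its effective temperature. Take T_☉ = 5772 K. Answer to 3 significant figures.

T/T_☉ = (L/L_☉)^(1/4) / (R/R_☉)^(1/2)
T = 5772 × (9.98×10^3)^(1/4) / √(13.0) = 5772 × 9.995 / 3.606 = 1.600×10^4 K.

1.60×10^4 K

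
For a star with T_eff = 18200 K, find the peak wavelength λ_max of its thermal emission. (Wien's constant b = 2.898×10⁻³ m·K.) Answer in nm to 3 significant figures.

159 nm

λ_max = b/T = 2.898×10⁻³ / 18200 = 1.59×10^-7 m = 159.2 nm.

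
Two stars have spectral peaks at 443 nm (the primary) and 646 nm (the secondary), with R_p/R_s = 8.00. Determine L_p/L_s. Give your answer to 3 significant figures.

Wien's law gives T ∝ 1/λ_max, so T_p/T_s = λ_s/λ_p = 646/443 = 1.458.
Then L ∝ R²T⁴ gives L_p/L_s = (8.00)² × (1.458)⁴ = 64.00 × 4.522 = 289.4.

289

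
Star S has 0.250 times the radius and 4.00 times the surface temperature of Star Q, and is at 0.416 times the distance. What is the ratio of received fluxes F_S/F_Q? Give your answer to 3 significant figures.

L_S/L_Q = (R_S/R_Q)²(T_S/T_Q)⁴ = (0.250)² × (4.00)⁴ = 16.00.
F_S/F_Q = (L_S/L_Q)/(d_S/d_Q)² = 16.00 / (0.416)² = 92.46.

92.5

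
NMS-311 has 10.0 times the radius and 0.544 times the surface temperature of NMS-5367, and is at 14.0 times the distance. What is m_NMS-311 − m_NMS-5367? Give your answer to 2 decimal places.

3.37

L_NMS-311/L_NMS-5367 = (10.0)²(0.544)⁴ = 8.758.
F_NMS-311/F_NMS-5367 = (L_NMS-311/L_NMS-5367)/(d_NMS-311/d_NMS-5367)² = 8.758/196.0 = 0.04468.
m_NMS-311 − m_NMS-5367 = −2.5 log₁₀(0.04468) = 3.37.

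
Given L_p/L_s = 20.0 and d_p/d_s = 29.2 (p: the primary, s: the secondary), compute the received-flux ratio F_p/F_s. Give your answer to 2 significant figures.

F = L/(4πd²), so F_p/F_s = (L_p/L_s) / (d_p/d_s)²
= 20.0 / (29.2)² = 20.0 / 852.6 = 0.02346.

0.023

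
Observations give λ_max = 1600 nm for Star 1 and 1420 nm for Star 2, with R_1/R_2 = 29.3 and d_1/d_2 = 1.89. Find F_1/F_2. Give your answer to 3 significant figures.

Wien's law: T_1/T_2 = λ_2/λ_1 = 1420/1600 = 0.8875.
L_1/L_2 = (R_1/R_2)²(T_1/T_2)⁴ = (29.3)²(0.8875)⁴ = 532.6.
F_1/F_2 = (L_1/L_2)/(d_1/d_2)² = 532.6/(1.89)² = 149.1.

149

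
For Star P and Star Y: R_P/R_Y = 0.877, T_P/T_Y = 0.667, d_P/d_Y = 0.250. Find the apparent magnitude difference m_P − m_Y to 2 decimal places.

-0.97

L_P/L_Y = (0.877)²(0.667)⁴ = 0.1522.
F_P/F_Y = (L_P/L_Y)/(d_P/d_Y)² = 0.1522/0.06250 = 2.436.
m_P − m_Y = −2.5 log₁₀(2.436) = -0.97.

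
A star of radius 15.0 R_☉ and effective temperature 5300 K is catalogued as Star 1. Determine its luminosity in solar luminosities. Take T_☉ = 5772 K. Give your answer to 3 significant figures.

160 solar luminosities

L/L_☉ = (R/R_☉)² (T/T_☉)⁴ = (15.0)² × (5300/5772)⁴
       = 225.0 × (0.9182)⁴ = 225.0 × 0.7109 = 159.9.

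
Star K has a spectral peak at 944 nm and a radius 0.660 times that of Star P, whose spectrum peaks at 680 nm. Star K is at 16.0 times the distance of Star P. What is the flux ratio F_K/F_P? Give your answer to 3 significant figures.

4.58×10^-4

Wien's law: T_K/T_P = λ_P/λ_K = 680/944 = 0.7203.
L_K/L_P = (R_K/R_P)²(T_K/T_P)⁴ = (0.660)²(0.7203)⁴ = 0.1173.
F_K/F_P = (L_K/L_P)/(d_K/d_P)² = 0.1173/(16.0)² = 4.581×10^-4.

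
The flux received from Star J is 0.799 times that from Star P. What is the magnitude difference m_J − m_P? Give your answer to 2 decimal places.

0.24

m_J − m_P = −2.5 log₁₀(F_J/F_P) = −2.5 log₁₀(0.799) = −2.5 × (-0.097) = 0.244.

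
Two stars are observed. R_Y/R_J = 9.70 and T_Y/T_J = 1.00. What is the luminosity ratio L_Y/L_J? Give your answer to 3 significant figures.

94.1

From the Stefan–Boltzmann law, L ∝ R²T⁴, so
L_Y/L_J = (R_Y/R_J)² (T_Y/T_J)⁴ = (9.70)² × (1.00)⁴ = 94.09 × 1.000 = 94.09.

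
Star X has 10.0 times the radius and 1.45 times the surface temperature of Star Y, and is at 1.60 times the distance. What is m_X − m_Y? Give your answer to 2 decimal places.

L_X/L_Y = (10.0)²(1.45)⁴ = 442.1.
F_X/F_Y = (L_X/L_Y)/(d_X/d_Y)² = 442.1/2.560 = 172.7.
m_X − m_Y = −2.5 log₁₀(172.7) = -5.59.

-5.59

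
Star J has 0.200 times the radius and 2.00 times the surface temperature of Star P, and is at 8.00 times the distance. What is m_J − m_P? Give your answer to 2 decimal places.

L_J/L_P = (0.200)²(2.00)⁴ = 0.6400.
F_J/F_P = (L_J/L_P)/(d_J/d_P)² = 0.6400/64.00 = 0.01000.
m_J − m_P = −2.5 log₁₀(0.01000) = 5.00.

5.00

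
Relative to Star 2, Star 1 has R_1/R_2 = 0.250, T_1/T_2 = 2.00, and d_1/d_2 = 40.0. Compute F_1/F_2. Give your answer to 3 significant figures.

L_1/L_2 = (R_1/R_2)²(T_1/T_2)⁴ = (0.250)² × (2.00)⁴ = 1.000.
F_1/F_2 = (L_1/L_2)/(d_1/d_2)² = 1.000 / (40.0)² = 6.250×10^-4.

6.25×10^-4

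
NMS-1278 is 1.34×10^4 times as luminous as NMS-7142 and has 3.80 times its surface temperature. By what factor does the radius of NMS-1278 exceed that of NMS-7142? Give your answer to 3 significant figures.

L ∝ R²T⁴ gives R ∝ √L / T², so
R_NMS-1278/R_NMS-7142 = √(1.34×10^4) / (3.80)² = 115.8 / 14.44 = 8.017.

8.02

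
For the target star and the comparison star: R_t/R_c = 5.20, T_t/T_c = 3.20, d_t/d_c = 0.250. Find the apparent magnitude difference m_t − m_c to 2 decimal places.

-11.64

L_t/L_c = (5.20)²(3.20)⁴ = 2835.
F_t/F_c = (L_t/L_c)/(d_t/d_c)² = 2835/0.06250 = 4.537×10^4.
m_t − m_c = −2.5 log₁₀(4.537×10^4) = -11.64.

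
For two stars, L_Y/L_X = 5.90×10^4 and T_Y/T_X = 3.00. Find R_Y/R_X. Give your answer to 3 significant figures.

L ∝ R²T⁴ gives R ∝ √L / T², so
R_Y/R_X = √(5.90×10^4) / (3.00)² = 242.9 / 9.000 = 26.99.

27.0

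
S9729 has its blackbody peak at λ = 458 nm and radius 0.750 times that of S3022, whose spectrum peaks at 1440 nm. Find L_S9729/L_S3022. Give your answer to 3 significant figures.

55.0

Wien's law gives T ∝ 1/λ_max, so T_S9729/T_S3022 = λ_S3022/λ_S9729 = 1440/458 = 3.144.
Then L ∝ R²T⁴ gives L_S9729/L_S3022 = (0.750)² × (3.144)⁴ = 0.5625 × 97.72 = 54.97.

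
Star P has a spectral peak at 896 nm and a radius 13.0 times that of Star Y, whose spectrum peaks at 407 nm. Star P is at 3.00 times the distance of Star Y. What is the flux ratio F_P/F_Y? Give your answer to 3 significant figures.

0.799

Wien's law: T_P/T_Y = λ_Y/λ_P = 407/896 = 0.4542.
L_P/L_Y = (R_P/R_Y)²(T_P/T_Y)⁴ = (13.0)²(0.4542)⁴ = 7.195.
F_P/F_Y = (L_P/L_Y)/(d_P/d_Y)² = 7.195/(3.00)² = 0.7994.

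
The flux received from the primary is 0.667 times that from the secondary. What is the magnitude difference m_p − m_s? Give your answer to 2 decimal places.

m_p − m_s = −2.5 log₁₀(F_p/F_s) = −2.5 log₁₀(0.667) = −2.5 × (-0.176) = 0.440.

0.44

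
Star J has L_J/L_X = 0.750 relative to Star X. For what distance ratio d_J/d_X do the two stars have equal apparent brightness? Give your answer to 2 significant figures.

Equal flux requires L_J/d_J² = L_X/d_X², so d_J/d_X = √(L_J/L_X)
= √(0.750) = 0.8660.

0.87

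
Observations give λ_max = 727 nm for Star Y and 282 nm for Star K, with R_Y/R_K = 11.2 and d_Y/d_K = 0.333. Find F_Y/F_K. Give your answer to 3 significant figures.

25.6

Wien's law: T_Y/T_K = λ_K/λ_Y = 282/727 = 0.3879.
L_Y/L_K = (R_Y/R_K)²(T_Y/T_K)⁴ = (11.2)²(0.3879)⁴ = 2.840.
F_Y/F_K = (L_Y/L_K)/(d_Y/d_K)² = 2.840/(0.333)² = 25.61.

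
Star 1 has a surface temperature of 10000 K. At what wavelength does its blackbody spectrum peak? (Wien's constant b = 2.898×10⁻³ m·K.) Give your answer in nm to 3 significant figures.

λ_max = b/T = 2.898×10⁻³ / 10000 = 2.90×10^-7 m = 289.8 nm.

290 nm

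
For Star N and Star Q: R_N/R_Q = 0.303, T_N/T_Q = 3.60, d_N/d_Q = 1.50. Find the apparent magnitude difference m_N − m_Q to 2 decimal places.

-2.09

L_N/L_Q = (0.303)²(3.60)⁴ = 15.42.
F_N/F_Q = (L_N/L_Q)/(d_N/d_Q)² = 15.42/2.250 = 6.854.
m_N − m_Q = −2.5 log₁₀(6.854) = -2.09.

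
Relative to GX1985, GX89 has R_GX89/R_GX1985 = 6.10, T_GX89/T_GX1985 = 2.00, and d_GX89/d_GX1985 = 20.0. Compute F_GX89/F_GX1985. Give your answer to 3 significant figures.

1.49

L_GX89/L_GX1985 = (R_GX89/R_GX1985)²(T_GX89/T_GX1985)⁴ = (6.10)² × (2.00)⁴ = 595.4.
F_GX89/F_GX1985 = (L_GX89/L_GX1985)/(d_GX89/d_GX1985)² = 595.4 / (20.0)² = 1.488.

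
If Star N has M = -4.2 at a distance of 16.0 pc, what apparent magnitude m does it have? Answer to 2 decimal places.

m = M + 5 log₁₀(d/10 pc) = -4.2 + 5 log₁₀(16.0/10)
  = -4.2 + 5 × 0.204 = -4.2 + 1.02 = -3.18.

-3.18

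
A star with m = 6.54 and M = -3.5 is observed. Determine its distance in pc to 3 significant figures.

m − M = 5 log₁₀(d/10 pc)
6.54 − (-3.5) = 10.04 = 5 log₁₀(d/10)
d = 10 × 10^(10.04/5) = 10 × 10^2.008 = 1019 pc.

1.02×10^3 pc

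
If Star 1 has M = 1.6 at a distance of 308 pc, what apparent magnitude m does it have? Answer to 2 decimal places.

9.04

m = M + 5 log₁₀(d/10 pc) = 1.6 + 5 log₁₀(308/10)
  = 1.6 + 5 × 1.489 = 1.6 + 7.44 = 9.04.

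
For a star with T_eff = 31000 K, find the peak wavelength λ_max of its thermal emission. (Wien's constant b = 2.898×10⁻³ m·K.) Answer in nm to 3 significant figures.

93.5 nm

λ_max = b/T = 2.898×10⁻³ / 31000 = 9.35×10^-8 m = 93.48 nm.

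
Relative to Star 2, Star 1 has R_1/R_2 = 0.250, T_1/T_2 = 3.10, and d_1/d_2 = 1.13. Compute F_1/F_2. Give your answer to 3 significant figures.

4.52

L_1/L_2 = (R_1/R_2)²(T_1/T_2)⁴ = (0.250)² × (3.10)⁴ = 5.772.
F_1/F_2 = (L_1/L_2)/(d_1/d_2)² = 5.772 / (1.13)² = 4.520.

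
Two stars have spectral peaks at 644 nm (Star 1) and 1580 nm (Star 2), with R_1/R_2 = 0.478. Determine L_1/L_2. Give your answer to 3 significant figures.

8.28

Wien's law gives T ∝ 1/λ_max, so T_1/T_2 = λ_2/λ_1 = 1580/644 = 2.453.
Then L ∝ R²T⁴ gives L_1/L_2 = (0.478)² × (2.453)⁴ = 0.2285 × 36.23 = 8.278.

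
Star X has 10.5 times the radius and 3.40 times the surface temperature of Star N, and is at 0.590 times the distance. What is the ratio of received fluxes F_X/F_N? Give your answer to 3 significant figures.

L_X/L_N = (R_X/R_N)²(T_X/T_N)⁴ = (10.5)² × (3.40)⁴ = 1.473×10^4.
F_X/F_N = (L_X/L_N)/(d_X/d_N)² = 1.473×10^4 / (0.590)² = 4.232×10^4.

4.23×10^4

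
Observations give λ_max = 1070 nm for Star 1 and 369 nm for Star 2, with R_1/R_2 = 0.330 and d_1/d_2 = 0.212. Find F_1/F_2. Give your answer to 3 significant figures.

Wien's law: T_1/T_2 = λ_2/λ_1 = 369/1070 = 0.3449.
L_1/L_2 = (R_1/R_2)²(T_1/T_2)⁴ = (0.330)²(0.3449)⁴ = 0.001540.
F_1/F_2 = (L_1/L_2)/(d_1/d_2)² = 0.001540/(0.212)² = 0.03427.

0.0343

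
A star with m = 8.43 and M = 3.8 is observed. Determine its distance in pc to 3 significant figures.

84.3 pc

m − M = 5 log₁₀(d/10 pc)
8.43 − (3.8) = 4.63 = 5 log₁₀(d/10)
d = 10 × 10^(4.63/5) = 10 × 10^0.926 = 84.33 pc.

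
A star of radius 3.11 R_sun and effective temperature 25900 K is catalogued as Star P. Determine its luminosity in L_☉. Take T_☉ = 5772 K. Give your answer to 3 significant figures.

L/L_☉ = (R/R_☉)² (T/T_☉)⁴ = (3.11)² × (25900/5772)⁴
       = 9.672 × (4.487)⁴ = 9.672 × 405.4 = 3921.

3.92×10^3 L_☉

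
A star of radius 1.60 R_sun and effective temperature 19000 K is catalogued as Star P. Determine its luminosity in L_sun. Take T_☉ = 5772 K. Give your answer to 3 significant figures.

L/L_☉ = (R/R_☉)² (T/T_☉)⁴ = (1.60)² × (19000/5772)⁴
       = 2.560 × (3.292)⁴ = 2.560 × 117.4 = 300.6.

301 L_sun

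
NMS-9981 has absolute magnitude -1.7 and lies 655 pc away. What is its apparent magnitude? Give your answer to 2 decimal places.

m = M + 5 log₁₀(d/10 pc) = -1.7 + 5 log₁₀(655/10)
  = -1.7 + 5 × 1.816 = -1.7 + 9.08 = 7.38.

7.38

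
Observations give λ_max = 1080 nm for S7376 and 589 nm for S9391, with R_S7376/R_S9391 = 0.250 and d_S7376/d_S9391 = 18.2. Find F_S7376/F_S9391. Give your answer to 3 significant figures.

1.67×10^-5

Wien's law: T_S7376/T_S9391 = λ_S9391/λ_S7376 = 589/1080 = 0.5454.
L_S7376/L_S9391 = (R_S7376/R_S9391)²(T_S7376/T_S9391)⁴ = (0.250)²(0.5454)⁴ = 0.005529.
F_S7376/F_S9391 = (L_S7376/L_S9391)/(d_S7376/d_S9391)² = 0.005529/(18.2)² = 1.669×10^-5.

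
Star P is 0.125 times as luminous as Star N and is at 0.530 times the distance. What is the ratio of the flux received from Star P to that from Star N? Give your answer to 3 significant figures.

0.445

F = L/(4πd²), so F_P/F_N = (L_P/L_N) / (d_P/d_N)²
= 0.125 / (0.530)² = 0.125 / 0.2809 = 0.4450.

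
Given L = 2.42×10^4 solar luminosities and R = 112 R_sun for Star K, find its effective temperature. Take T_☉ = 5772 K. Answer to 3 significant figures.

6.80×10^3 K

T/T_☉ = (L/L_☉)^(1/4) / (R/R_☉)^(1/2)
T = 5772 × (2.42×10^4)^(1/4) / √(112) = 5772 × 12.47 / 10.58 = 6803 K.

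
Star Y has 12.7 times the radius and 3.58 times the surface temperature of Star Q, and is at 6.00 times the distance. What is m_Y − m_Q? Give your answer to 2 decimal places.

L_Y/L_Q = (12.7)²(3.58)⁴ = 2.649×10^4.
F_Y/F_Q = (L_Y/L_Q)/(d_Y/d_Q)² = 2.649×10^4/36.00 = 735.9.
m_Y − m_Q = −2.5 log₁₀(735.9) = -7.17.

-7.17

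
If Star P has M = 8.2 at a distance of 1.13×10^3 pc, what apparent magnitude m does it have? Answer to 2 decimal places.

18.47

m = M + 5 log₁₀(d/10 pc) = 8.2 + 5 log₁₀(1.13×10^3/10)
  = 8.2 + 5 × 2.053 = 8.2 + 10.27 = 18.47.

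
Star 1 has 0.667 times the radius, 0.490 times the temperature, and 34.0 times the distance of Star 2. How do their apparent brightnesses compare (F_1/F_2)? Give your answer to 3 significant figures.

L_1/L_2 = (R_1/R_2)²(T_1/T_2)⁴ = (0.667)² × (0.490)⁴ = 0.02565.
F_1/F_2 = (L_1/L_2)/(d_1/d_2)² = 0.02565 / (34.0)² = 2.219×10^-5.

2.22×10^-5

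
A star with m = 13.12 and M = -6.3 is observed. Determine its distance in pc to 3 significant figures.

m − M = 5 log₁₀(d/10 pc)
13.12 − (-6.3) = 19.42 = 5 log₁₀(d/10)
d = 10 × 10^(19.42/5) = 10 × 10^3.884 = 7.656×10^4 pc.

7.66×10^4 pc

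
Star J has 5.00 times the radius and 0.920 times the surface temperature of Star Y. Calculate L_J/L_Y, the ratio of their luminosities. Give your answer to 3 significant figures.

17.9

From the Stefan–Boltzmann law, L ∝ R²T⁴, so
L_J/L_Y = (R_J/R_Y)² (T_J/T_Y)⁴ = (5.00)² × (0.920)⁴ = 25.00 × 0.7164 = 17.91.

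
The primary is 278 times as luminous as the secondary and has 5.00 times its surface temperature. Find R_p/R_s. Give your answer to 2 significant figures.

L ∝ R²T⁴ gives R ∝ √L / T², so
R_p/R_s = √(278) / (5.00)² = 16.67 / 25.00 = 0.6669.

0.67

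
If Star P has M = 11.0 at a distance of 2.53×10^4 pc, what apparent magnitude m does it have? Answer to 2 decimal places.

28.02

m = M + 5 log₁₀(d/10 pc) = 11.0 + 5 log₁₀(2.53×10^4/10)
  = 11.0 + 5 × 3.403 = 11.0 + 17.02 = 28.02.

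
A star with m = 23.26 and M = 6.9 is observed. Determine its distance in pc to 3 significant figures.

1.87×10^4 pc

m − M = 5 log₁₀(d/10 pc)
23.26 − (6.9) = 16.36 = 5 log₁₀(d/10)
d = 10 × 10^(16.36/5) = 10 × 10^3.272 = 1.871×10^4 pc.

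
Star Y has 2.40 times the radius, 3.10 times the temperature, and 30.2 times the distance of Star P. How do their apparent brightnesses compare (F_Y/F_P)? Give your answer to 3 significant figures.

L_Y/L_P = (R_Y/R_P)²(T_Y/T_P)⁴ = (2.40)² × (3.10)⁴ = 531.9.
F_Y/F_P = (L_Y/L_P)/(d_Y/d_P)² = 531.9 / (30.2)² = 0.5833.

0.583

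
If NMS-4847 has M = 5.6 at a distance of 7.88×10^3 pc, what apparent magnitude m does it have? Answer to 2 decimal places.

20.08

m = M + 5 log₁₀(d/10 pc) = 5.6 + 5 log₁₀(7.88×10^3/10)
  = 5.6 + 5 × 2.897 = 5.6 + 14.48 = 20.08.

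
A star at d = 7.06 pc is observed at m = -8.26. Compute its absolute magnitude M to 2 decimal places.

M = m − 5 log₁₀(d/10 pc) = -8.26 − 5 log₁₀(7.06/10)
  = -8.26 − 5 × -0.151 = -8.26 − -0.76 = -7.50.

-7.50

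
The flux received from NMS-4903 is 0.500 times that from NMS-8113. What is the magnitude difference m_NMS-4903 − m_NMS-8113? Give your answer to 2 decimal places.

m_NMS-4903 − m_NMS-8113 = −2.5 log₁₀(F_NMS-4903/F_NMS-8113) = −2.5 log₁₀(0.500) = −2.5 × (-0.301) = 0.753.

0.75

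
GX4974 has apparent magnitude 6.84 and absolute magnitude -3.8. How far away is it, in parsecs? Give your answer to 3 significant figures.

m − M = 5 log₁₀(d/10 pc)
6.84 − (-3.8) = 10.64 = 5 log₁₀(d/10)
d = 10 × 10^(10.64/5) = 10 × 10^2.128 = 1343 pc.

1.34×10^3 pc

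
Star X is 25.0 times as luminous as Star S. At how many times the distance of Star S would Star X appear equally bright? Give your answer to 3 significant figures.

Equal flux requires L_X/d_X² = L_S/d_S², so d_X/d_S = √(L_X/L_S)
= √(25.0) = 5.000.

5.00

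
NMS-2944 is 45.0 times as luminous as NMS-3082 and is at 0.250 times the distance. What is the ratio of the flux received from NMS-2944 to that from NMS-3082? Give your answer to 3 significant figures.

F = L/(4πd²), so F_NMS-2944/F_NMS-3082 = (L_NMS-2944/L_NMS-3082) / (d_NMS-2944/d_NMS-3082)²
= 45.0 / (0.250)² = 45.0 / 0.06250 = 720.0.

720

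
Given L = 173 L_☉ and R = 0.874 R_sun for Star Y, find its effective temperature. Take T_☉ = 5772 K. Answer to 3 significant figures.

T/T_☉ = (L/L_☉)^(1/4) / (R/R_☉)^(1/2)
T = 5772 × (173)^(1/4) / √(0.874) = 5772 × 3.627 / 0.9349 = 2.239×10^4 K.

2.24×10^4 K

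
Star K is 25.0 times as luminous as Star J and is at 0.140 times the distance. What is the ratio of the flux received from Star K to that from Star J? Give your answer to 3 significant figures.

F = L/(4πd²), so F_K/F_J = (L_K/L_J) / (d_K/d_J)²
= 25.0 / (0.140)² = 25.0 / 0.01960 = 1276.

1.28×10^3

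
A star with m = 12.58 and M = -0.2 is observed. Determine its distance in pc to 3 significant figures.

3.60×10^3 pc

m − M = 5 log₁₀(d/10 pc)
12.58 − (-0.2) = 12.78 = 5 log₁₀(d/10)
d = 10 × 10^(12.78/5) = 10 × 10^2.556 = 3597 pc.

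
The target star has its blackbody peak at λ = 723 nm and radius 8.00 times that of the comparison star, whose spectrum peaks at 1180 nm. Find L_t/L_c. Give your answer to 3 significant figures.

Wien's law gives T ∝ 1/λ_max, so T_t/T_c = λ_c/λ_t = 1180/723 = 1.632.
Then L ∝ R²T⁴ gives L_t/L_c = (8.00)² × (1.632)⁴ = 64.00 × 7.095 = 454.1.

454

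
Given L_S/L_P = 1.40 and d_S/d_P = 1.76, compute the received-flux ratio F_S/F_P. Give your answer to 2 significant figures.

F = L/(4πd²), so F_S/F_P = (L_S/L_P) / (d_S/d_P)²
= 1.40 / (1.76)² = 1.40 / 3.098 = 0.4520.

0.45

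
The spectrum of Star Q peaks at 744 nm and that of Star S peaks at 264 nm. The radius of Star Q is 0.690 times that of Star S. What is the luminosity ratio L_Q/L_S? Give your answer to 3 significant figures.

0.00755

Wien's law gives T ∝ 1/λ_max, so T_Q/T_S = λ_S/λ_Q = 264/744 = 0.3548.
Then L ∝ R²T⁴ gives L_Q/L_S = (0.690)² × (0.3548)⁴ = 0.4761 × 0.01585 = 0.007548.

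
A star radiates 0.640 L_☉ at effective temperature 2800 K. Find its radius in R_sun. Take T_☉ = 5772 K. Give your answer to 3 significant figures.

3.40 R_sun

R/R_☉ = √(L/L_☉) / (T/T_☉)² = √(0.640) / (0.4851)²
       = 0.8000 / 0.2353 = 3.400.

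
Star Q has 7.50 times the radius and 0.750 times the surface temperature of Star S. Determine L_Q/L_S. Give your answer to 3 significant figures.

From the Stefan–Boltzmann law, L ∝ R²T⁴, so
L_Q/L_S = (R_Q/R_S)² (T_Q/T_S)⁴ = (7.50)² × (0.750)⁴ = 56.25 × 0.3164 = 17.80.

17.8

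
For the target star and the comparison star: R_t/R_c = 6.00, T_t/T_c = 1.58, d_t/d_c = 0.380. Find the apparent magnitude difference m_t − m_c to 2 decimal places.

-7.98

L_t/L_c = (6.00)²(1.58)⁴ = 224.4.
F_t/F_c = (L_t/L_c)/(d_t/d_c)² = 224.4/0.1444 = 1554.
m_t − m_c = −2.5 log₁₀(1554) = -7.98.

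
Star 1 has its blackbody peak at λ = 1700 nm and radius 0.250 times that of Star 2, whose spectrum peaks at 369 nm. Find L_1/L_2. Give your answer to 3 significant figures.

1.39×10^-4

Wien's law gives T ∝ 1/λ_max, so T_1/T_2 = λ_2/λ_1 = 369/1700 = 0.2171.
Then L ∝ R²T⁴ gives L_1/L_2 = (0.250)² × (0.2171)⁴ = 0.06250 × 0.002220 = 1.387×10^-4.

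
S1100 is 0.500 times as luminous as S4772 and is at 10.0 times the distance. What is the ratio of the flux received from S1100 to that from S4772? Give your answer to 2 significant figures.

F = L/(4πd²), so F_S1100/F_S4772 = (L_S1100/L_S4772) / (d_S1100/d_S4772)²
= 0.500 / (10.0)² = 0.500 / 100.0 = 0.005000.

0.0050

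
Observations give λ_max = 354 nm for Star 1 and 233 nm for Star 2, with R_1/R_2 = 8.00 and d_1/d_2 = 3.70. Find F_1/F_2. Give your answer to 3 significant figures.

0.877

Wien's law: T_1/T_2 = λ_2/λ_1 = 233/354 = 0.6582.
L_1/L_2 = (R_1/R_2)²(T_1/T_2)⁴ = (8.00)²(0.6582)⁴ = 12.01.
F_1/F_2 = (L_1/L_2)/(d_1/d_2)² = 12.01/(3.70)² = 0.8774.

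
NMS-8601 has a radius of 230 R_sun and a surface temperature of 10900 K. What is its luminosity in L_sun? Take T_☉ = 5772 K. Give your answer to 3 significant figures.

L/L_☉ = (R/R_☉)² (T/T_☉)⁴ = (230)² × (10900/5772)⁴
       = 5.290×10^4 × (1.888)⁴ = 5.290×10^4 × 12.72 = 6.728×10^5.

6.73×10^5 L_sun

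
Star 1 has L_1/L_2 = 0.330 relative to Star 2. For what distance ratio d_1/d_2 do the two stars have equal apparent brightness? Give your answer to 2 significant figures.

Equal flux requires L_1/d_1² = L_2/d_2², so d_1/d_2 = √(L_1/L_2)
= √(0.330) = 0.5745.

0.57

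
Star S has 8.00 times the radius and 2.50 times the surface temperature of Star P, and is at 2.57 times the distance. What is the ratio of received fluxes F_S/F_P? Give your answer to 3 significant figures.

L_S/L_P = (R_S/R_P)²(T_S/T_P)⁴ = (8.00)² × (2.50)⁴ = 2500.
F_S/F_P = (L_S/L_P)/(d_S/d_P)² = 2500 / (2.57)² = 378.5.

379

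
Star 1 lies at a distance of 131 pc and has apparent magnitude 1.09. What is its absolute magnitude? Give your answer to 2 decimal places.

M = m − 5 log₁₀(d/10 pc) = 1.09 − 5 log₁₀(131/10)
  = 1.09 − 5 × 1.117 = 1.09 − 5.59 = -4.50.

-4.50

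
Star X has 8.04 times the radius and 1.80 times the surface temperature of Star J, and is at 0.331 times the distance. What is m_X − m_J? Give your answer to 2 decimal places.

L_X/L_J = (8.04)²(1.80)⁴ = 678.6.
F_X/F_J = (L_X/L_J)/(d_X/d_J)² = 678.6/0.1096 = 6194.
m_X − m_J = −2.5 log₁₀(6194) = -9.48.

-9.48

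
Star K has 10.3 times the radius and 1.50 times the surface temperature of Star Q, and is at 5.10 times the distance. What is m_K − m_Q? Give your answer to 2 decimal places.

L_K/L_Q = (10.3)²(1.50)⁴ = 537.1.
F_K/F_Q = (L_K/L_Q)/(d_K/d_Q)² = 537.1/26.01 = 20.65.
m_K − m_Q = −2.5 log₁₀(20.65) = -3.29.

-3.29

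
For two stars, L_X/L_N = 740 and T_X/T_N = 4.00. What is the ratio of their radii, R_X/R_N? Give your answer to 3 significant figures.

1.70

L ∝ R²T⁴ gives R ∝ √L / T², so
R_X/R_N = √(740) / (4.00)² = 27.20 / 16.00 = 1.700.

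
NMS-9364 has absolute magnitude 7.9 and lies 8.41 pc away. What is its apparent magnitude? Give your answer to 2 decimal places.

7.52

m = M + 5 log₁₀(d/10 pc) = 7.9 + 5 log₁₀(8.41/10)
  = 7.9 + 5 × -0.075 = 7.9 + -0.38 = 7.52.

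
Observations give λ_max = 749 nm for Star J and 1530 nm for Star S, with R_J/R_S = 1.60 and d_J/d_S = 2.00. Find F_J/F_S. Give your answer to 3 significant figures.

11.1

Wien's law: T_J/T_S = λ_S/λ_J = 1530/749 = 2.043.
L_J/L_S = (R_J/R_S)²(T_J/T_S)⁴ = (1.60)²(2.043)⁴ = 44.57.
F_J/F_S = (L_J/L_S)/(d_J/d_S)² = 44.57/(2.00)² = 11.14.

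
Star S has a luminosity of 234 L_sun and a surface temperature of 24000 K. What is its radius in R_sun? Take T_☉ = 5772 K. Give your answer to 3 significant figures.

0.885 R_sun

R/R_☉ = √(L/L_☉) / (T/T_☉)² = √(234) / (4.158)²
       = 15.30 / 17.29 = 0.8848.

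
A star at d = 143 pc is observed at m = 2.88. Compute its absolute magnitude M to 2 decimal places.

-2.90

M = m − 5 log₁₀(d/10 pc) = 2.88 − 5 log₁₀(143/10)
  = 2.88 − 5 × 1.155 = 2.88 − 5.78 = -2.90.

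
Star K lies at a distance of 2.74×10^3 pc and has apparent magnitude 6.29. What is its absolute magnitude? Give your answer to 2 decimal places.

-5.90

M = m − 5 log₁₀(d/10 pc) = 6.29 − 5 log₁₀(2.74×10^3/10)
  = 6.29 − 5 × 2.438 = 6.29 − 12.19 = -5.90.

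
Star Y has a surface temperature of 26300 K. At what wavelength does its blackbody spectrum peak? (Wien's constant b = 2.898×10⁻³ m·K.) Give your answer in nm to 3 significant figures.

λ_max = b/T = 2.898×10⁻³ / 26300 = 1.10×10^-7 m = 110.2 nm.

110 nm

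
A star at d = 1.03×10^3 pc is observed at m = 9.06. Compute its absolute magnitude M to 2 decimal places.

M = m − 5 log₁₀(d/10 pc) = 9.06 − 5 log₁₀(1.03×10^3/10)
  = 9.06 − 5 × 2.013 = 9.06 − 10.06 = -1.00.

-1.00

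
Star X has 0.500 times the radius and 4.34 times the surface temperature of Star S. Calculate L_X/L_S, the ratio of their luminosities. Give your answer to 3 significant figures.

88.7

From the Stefan–Boltzmann law, L ∝ R²T⁴, so
L_X/L_S = (R_X/R_S)² (T_X/T_S)⁴ = (0.500)² × (4.34)⁴ = 0.2500 × 354.8 = 88.69.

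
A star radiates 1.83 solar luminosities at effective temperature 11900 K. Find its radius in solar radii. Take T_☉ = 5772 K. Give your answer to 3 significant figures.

0.318 solar radii

R/R_☉ = √(L/L_☉) / (T/T_☉)² = √(1.83) / (2.062)²
       = 1.353 / 4.251 = 0.3183.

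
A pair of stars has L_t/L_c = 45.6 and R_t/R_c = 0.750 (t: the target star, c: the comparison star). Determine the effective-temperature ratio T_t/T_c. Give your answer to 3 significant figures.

L ∝ R²T⁴ gives T ∝ (L/R²)^(1/4), so
T_t/T_c = (45.6 / 0.750²)^(1/4) = (81.07)^(1/4) = 3.001.

3.00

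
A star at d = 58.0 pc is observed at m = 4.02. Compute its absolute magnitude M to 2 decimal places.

M = m − 5 log₁₀(d/10 pc) = 4.02 − 5 log₁₀(58.0/10)
  = 4.02 − 5 × 0.763 = 4.02 − 3.82 = 0.20.

0.20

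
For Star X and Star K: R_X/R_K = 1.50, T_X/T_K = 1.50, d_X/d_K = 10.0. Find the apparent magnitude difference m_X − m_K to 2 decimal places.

L_X/L_K = (1.50)²(1.50)⁴ = 11.39.
F_X/F_K = (L_X/L_K)/(d_X/d_K)² = 11.39/100.0 = 0.1139.
m_X − m_K = −2.5 log₁₀(0.1139) = 2.36.

2.36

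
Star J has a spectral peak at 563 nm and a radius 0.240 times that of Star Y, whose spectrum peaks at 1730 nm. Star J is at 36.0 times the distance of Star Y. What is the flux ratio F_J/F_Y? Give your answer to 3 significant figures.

Wien's law: T_J/T_Y = λ_Y/λ_J = 1730/563 = 3.073.
L_J/L_Y = (R_J/R_Y)²(T_J/T_Y)⁴ = (0.240)²(3.073)⁴ = 5.135.
F_J/F_Y = (L_J/L_Y)/(d_J/d_Y)² = 5.135/(36.0)² = 0.003962.

0.00396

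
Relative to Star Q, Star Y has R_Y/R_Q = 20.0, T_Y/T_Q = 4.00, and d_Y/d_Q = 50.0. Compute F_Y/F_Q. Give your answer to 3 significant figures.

41.0

L_Y/L_Q = (R_Y/R_Q)²(T_Y/T_Q)⁴ = (20.0)² × (4.00)⁴ = 1.024×10^5.
F_Y/F_Q = (L_Y/L_Q)/(d_Y/d_Q)² = 1.024×10^5 / (50.0)² = 40.96.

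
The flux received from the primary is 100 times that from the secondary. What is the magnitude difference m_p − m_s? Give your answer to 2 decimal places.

-5.00

m_p − m_s = −2.5 log₁₀(F_p/F_s) = −2.5 log₁₀(100) = −2.5 × (2.000) = -5.000.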